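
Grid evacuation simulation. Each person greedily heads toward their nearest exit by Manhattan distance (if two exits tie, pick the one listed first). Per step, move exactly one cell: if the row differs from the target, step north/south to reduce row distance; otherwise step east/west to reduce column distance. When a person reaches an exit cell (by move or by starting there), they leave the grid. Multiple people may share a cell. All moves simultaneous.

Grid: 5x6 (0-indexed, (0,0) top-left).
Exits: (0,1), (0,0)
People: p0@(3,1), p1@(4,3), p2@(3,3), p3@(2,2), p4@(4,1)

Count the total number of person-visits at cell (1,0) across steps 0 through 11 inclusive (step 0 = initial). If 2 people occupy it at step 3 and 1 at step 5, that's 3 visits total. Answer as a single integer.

Answer: 0

Derivation:
Step 0: p0@(3,1) p1@(4,3) p2@(3,3) p3@(2,2) p4@(4,1) -> at (1,0): 0 [-], cum=0
Step 1: p0@(2,1) p1@(3,3) p2@(2,3) p3@(1,2) p4@(3,1) -> at (1,0): 0 [-], cum=0
Step 2: p0@(1,1) p1@(2,3) p2@(1,3) p3@(0,2) p4@(2,1) -> at (1,0): 0 [-], cum=0
Step 3: p0@ESC p1@(1,3) p2@(0,3) p3@ESC p4@(1,1) -> at (1,0): 0 [-], cum=0
Step 4: p0@ESC p1@(0,3) p2@(0,2) p3@ESC p4@ESC -> at (1,0): 0 [-], cum=0
Step 5: p0@ESC p1@(0,2) p2@ESC p3@ESC p4@ESC -> at (1,0): 0 [-], cum=0
Step 6: p0@ESC p1@ESC p2@ESC p3@ESC p4@ESC -> at (1,0): 0 [-], cum=0
Total visits = 0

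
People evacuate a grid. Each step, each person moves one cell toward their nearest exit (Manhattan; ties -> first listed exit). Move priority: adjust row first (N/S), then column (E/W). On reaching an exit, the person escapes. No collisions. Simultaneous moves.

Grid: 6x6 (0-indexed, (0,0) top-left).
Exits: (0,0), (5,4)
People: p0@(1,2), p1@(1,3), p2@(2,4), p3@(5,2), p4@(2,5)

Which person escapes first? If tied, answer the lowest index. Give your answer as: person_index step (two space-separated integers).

Answer: 3 2

Derivation:
Step 1: p0:(1,2)->(0,2) | p1:(1,3)->(0,3) | p2:(2,4)->(3,4) | p3:(5,2)->(5,3) | p4:(2,5)->(3,5)
Step 2: p0:(0,2)->(0,1) | p1:(0,3)->(0,2) | p2:(3,4)->(4,4) | p3:(5,3)->(5,4)->EXIT | p4:(3,5)->(4,5)
Step 3: p0:(0,1)->(0,0)->EXIT | p1:(0,2)->(0,1) | p2:(4,4)->(5,4)->EXIT | p3:escaped | p4:(4,5)->(5,5)
Step 4: p0:escaped | p1:(0,1)->(0,0)->EXIT | p2:escaped | p3:escaped | p4:(5,5)->(5,4)->EXIT
Exit steps: [3, 4, 3, 2, 4]
First to escape: p3 at step 2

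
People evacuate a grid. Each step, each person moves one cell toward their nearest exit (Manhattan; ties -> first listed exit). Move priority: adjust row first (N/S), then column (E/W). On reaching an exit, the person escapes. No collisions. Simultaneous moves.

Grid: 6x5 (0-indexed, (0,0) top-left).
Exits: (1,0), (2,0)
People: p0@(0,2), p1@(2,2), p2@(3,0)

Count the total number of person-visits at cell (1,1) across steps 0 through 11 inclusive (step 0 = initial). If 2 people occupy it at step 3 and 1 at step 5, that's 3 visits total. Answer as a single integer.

Answer: 1

Derivation:
Step 0: p0@(0,2) p1@(2,2) p2@(3,0) -> at (1,1): 0 [-], cum=0
Step 1: p0@(1,2) p1@(2,1) p2@ESC -> at (1,1): 0 [-], cum=0
Step 2: p0@(1,1) p1@ESC p2@ESC -> at (1,1): 1 [p0], cum=1
Step 3: p0@ESC p1@ESC p2@ESC -> at (1,1): 0 [-], cum=1
Total visits = 1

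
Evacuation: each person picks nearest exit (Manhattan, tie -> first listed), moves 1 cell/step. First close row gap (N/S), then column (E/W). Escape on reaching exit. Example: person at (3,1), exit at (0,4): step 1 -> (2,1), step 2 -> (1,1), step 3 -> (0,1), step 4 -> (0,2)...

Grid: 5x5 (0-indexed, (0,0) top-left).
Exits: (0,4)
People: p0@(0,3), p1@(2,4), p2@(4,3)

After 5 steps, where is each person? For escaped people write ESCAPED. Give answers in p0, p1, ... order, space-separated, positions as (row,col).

Step 1: p0:(0,3)->(0,4)->EXIT | p1:(2,4)->(1,4) | p2:(4,3)->(3,3)
Step 2: p0:escaped | p1:(1,4)->(0,4)->EXIT | p2:(3,3)->(2,3)
Step 3: p0:escaped | p1:escaped | p2:(2,3)->(1,3)
Step 4: p0:escaped | p1:escaped | p2:(1,3)->(0,3)
Step 5: p0:escaped | p1:escaped | p2:(0,3)->(0,4)->EXIT

ESCAPED ESCAPED ESCAPED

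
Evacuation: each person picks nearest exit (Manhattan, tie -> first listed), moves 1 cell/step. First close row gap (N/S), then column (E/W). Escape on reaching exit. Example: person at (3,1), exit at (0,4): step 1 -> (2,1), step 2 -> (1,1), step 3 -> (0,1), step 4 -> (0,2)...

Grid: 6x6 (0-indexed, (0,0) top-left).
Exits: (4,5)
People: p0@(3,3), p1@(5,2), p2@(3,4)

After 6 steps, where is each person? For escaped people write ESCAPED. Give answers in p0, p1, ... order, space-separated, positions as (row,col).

Step 1: p0:(3,3)->(4,3) | p1:(5,2)->(4,2) | p2:(3,4)->(4,4)
Step 2: p0:(4,3)->(4,4) | p1:(4,2)->(4,3) | p2:(4,4)->(4,5)->EXIT
Step 3: p0:(4,4)->(4,5)->EXIT | p1:(4,3)->(4,4) | p2:escaped
Step 4: p0:escaped | p1:(4,4)->(4,5)->EXIT | p2:escaped

ESCAPED ESCAPED ESCAPED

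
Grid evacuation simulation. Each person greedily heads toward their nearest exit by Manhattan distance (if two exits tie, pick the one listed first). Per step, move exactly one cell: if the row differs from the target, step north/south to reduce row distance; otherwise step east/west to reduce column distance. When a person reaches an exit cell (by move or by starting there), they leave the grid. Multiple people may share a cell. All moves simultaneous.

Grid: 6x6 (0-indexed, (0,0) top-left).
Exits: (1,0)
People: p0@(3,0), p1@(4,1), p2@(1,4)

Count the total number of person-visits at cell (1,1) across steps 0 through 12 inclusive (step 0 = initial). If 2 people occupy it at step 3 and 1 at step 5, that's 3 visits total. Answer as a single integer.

Answer: 2

Derivation:
Step 0: p0@(3,0) p1@(4,1) p2@(1,4) -> at (1,1): 0 [-], cum=0
Step 1: p0@(2,0) p1@(3,1) p2@(1,3) -> at (1,1): 0 [-], cum=0
Step 2: p0@ESC p1@(2,1) p2@(1,2) -> at (1,1): 0 [-], cum=0
Step 3: p0@ESC p1@(1,1) p2@(1,1) -> at (1,1): 2 [p1,p2], cum=2
Step 4: p0@ESC p1@ESC p2@ESC -> at (1,1): 0 [-], cum=2
Total visits = 2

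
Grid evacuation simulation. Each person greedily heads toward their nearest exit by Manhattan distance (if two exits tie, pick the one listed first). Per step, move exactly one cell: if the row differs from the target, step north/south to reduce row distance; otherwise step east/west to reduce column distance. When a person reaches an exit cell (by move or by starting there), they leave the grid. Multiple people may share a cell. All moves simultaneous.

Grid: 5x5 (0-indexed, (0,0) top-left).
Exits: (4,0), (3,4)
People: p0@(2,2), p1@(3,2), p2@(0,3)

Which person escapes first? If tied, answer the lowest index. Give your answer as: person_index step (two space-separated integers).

Answer: 1 2

Derivation:
Step 1: p0:(2,2)->(3,2) | p1:(3,2)->(3,3) | p2:(0,3)->(1,3)
Step 2: p0:(3,2)->(3,3) | p1:(3,3)->(3,4)->EXIT | p2:(1,3)->(2,3)
Step 3: p0:(3,3)->(3,4)->EXIT | p1:escaped | p2:(2,3)->(3,3)
Step 4: p0:escaped | p1:escaped | p2:(3,3)->(3,4)->EXIT
Exit steps: [3, 2, 4]
First to escape: p1 at step 2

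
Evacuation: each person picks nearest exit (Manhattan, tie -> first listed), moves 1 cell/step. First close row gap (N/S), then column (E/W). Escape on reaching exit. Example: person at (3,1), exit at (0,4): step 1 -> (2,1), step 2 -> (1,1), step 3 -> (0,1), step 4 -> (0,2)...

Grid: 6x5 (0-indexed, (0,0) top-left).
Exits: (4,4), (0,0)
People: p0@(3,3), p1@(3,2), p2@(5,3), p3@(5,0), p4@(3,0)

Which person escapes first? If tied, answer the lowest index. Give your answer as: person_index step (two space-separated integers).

Answer: 0 2

Derivation:
Step 1: p0:(3,3)->(4,3) | p1:(3,2)->(4,2) | p2:(5,3)->(4,3) | p3:(5,0)->(4,0) | p4:(3,0)->(2,0)
Step 2: p0:(4,3)->(4,4)->EXIT | p1:(4,2)->(4,3) | p2:(4,3)->(4,4)->EXIT | p3:(4,0)->(4,1) | p4:(2,0)->(1,0)
Step 3: p0:escaped | p1:(4,3)->(4,4)->EXIT | p2:escaped | p3:(4,1)->(4,2) | p4:(1,0)->(0,0)->EXIT
Step 4: p0:escaped | p1:escaped | p2:escaped | p3:(4,2)->(4,3) | p4:escaped
Step 5: p0:escaped | p1:escaped | p2:escaped | p3:(4,3)->(4,4)->EXIT | p4:escaped
Exit steps: [2, 3, 2, 5, 3]
First to escape: p0 at step 2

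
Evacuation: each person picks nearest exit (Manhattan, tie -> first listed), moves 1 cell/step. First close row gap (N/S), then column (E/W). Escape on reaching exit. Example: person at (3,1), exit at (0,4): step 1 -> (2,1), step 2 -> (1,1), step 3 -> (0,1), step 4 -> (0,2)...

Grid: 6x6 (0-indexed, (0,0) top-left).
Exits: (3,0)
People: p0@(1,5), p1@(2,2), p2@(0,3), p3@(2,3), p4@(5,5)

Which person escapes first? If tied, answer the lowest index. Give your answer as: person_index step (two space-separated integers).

Step 1: p0:(1,5)->(2,5) | p1:(2,2)->(3,2) | p2:(0,3)->(1,3) | p3:(2,3)->(3,3) | p4:(5,5)->(4,5)
Step 2: p0:(2,5)->(3,5) | p1:(3,2)->(3,1) | p2:(1,3)->(2,3) | p3:(3,3)->(3,2) | p4:(4,5)->(3,5)
Step 3: p0:(3,5)->(3,4) | p1:(3,1)->(3,0)->EXIT | p2:(2,3)->(3,3) | p3:(3,2)->(3,1) | p4:(3,5)->(3,4)
Step 4: p0:(3,4)->(3,3) | p1:escaped | p2:(3,3)->(3,2) | p3:(3,1)->(3,0)->EXIT | p4:(3,4)->(3,3)
Step 5: p0:(3,3)->(3,2) | p1:escaped | p2:(3,2)->(3,1) | p3:escaped | p4:(3,3)->(3,2)
Step 6: p0:(3,2)->(3,1) | p1:escaped | p2:(3,1)->(3,0)->EXIT | p3:escaped | p4:(3,2)->(3,1)
Step 7: p0:(3,1)->(3,0)->EXIT | p1:escaped | p2:escaped | p3:escaped | p4:(3,1)->(3,0)->EXIT
Exit steps: [7, 3, 6, 4, 7]
First to escape: p1 at step 3

Answer: 1 3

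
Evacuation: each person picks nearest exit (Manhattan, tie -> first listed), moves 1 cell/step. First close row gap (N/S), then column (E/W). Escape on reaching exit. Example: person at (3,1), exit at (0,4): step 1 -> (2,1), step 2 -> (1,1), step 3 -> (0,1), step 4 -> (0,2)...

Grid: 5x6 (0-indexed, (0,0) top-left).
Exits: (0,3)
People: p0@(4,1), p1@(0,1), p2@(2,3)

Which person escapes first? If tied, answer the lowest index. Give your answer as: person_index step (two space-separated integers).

Answer: 1 2

Derivation:
Step 1: p0:(4,1)->(3,1) | p1:(0,1)->(0,2) | p2:(2,3)->(1,3)
Step 2: p0:(3,1)->(2,1) | p1:(0,2)->(0,3)->EXIT | p2:(1,3)->(0,3)->EXIT
Step 3: p0:(2,1)->(1,1) | p1:escaped | p2:escaped
Step 4: p0:(1,1)->(0,1) | p1:escaped | p2:escaped
Step 5: p0:(0,1)->(0,2) | p1:escaped | p2:escaped
Step 6: p0:(0,2)->(0,3)->EXIT | p1:escaped | p2:escaped
Exit steps: [6, 2, 2]
First to escape: p1 at step 2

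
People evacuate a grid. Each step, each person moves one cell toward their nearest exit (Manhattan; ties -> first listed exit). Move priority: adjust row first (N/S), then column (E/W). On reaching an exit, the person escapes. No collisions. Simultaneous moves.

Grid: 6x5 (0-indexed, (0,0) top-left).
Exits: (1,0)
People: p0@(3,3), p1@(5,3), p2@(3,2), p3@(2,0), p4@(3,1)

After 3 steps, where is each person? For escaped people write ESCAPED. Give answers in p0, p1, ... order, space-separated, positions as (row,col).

Step 1: p0:(3,3)->(2,3) | p1:(5,3)->(4,3) | p2:(3,2)->(2,2) | p3:(2,0)->(1,0)->EXIT | p4:(3,1)->(2,1)
Step 2: p0:(2,3)->(1,3) | p1:(4,3)->(3,3) | p2:(2,2)->(1,2) | p3:escaped | p4:(2,1)->(1,1)
Step 3: p0:(1,3)->(1,2) | p1:(3,3)->(2,3) | p2:(1,2)->(1,1) | p3:escaped | p4:(1,1)->(1,0)->EXIT

(1,2) (2,3) (1,1) ESCAPED ESCAPED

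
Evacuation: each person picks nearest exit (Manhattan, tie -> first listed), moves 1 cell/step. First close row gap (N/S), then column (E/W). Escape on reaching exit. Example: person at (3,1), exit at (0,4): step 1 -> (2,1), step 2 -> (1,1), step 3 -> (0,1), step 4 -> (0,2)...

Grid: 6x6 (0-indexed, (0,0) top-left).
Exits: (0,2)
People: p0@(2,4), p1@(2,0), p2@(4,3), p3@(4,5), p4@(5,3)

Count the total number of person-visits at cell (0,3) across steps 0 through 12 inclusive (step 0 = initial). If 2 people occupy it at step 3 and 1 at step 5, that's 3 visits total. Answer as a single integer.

Step 0: p0@(2,4) p1@(2,0) p2@(4,3) p3@(4,5) p4@(5,3) -> at (0,3): 0 [-], cum=0
Step 1: p0@(1,4) p1@(1,0) p2@(3,3) p3@(3,5) p4@(4,3) -> at (0,3): 0 [-], cum=0
Step 2: p0@(0,4) p1@(0,0) p2@(2,3) p3@(2,5) p4@(3,3) -> at (0,3): 0 [-], cum=0
Step 3: p0@(0,3) p1@(0,1) p2@(1,3) p3@(1,5) p4@(2,3) -> at (0,3): 1 [p0], cum=1
Step 4: p0@ESC p1@ESC p2@(0,3) p3@(0,5) p4@(1,3) -> at (0,3): 1 [p2], cum=2
Step 5: p0@ESC p1@ESC p2@ESC p3@(0,4) p4@(0,3) -> at (0,3): 1 [p4], cum=3
Step 6: p0@ESC p1@ESC p2@ESC p3@(0,3) p4@ESC -> at (0,3): 1 [p3], cum=4
Step 7: p0@ESC p1@ESC p2@ESC p3@ESC p4@ESC -> at (0,3): 0 [-], cum=4
Total visits = 4

Answer: 4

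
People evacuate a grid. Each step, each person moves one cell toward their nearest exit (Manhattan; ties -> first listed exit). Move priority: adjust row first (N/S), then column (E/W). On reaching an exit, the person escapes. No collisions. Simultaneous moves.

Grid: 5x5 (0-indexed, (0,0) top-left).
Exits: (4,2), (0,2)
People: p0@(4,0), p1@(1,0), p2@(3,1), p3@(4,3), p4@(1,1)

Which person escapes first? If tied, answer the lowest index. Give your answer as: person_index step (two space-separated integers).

Answer: 3 1

Derivation:
Step 1: p0:(4,0)->(4,1) | p1:(1,0)->(0,0) | p2:(3,1)->(4,1) | p3:(4,3)->(4,2)->EXIT | p4:(1,1)->(0,1)
Step 2: p0:(4,1)->(4,2)->EXIT | p1:(0,0)->(0,1) | p2:(4,1)->(4,2)->EXIT | p3:escaped | p4:(0,1)->(0,2)->EXIT
Step 3: p0:escaped | p1:(0,1)->(0,2)->EXIT | p2:escaped | p3:escaped | p4:escaped
Exit steps: [2, 3, 2, 1, 2]
First to escape: p3 at step 1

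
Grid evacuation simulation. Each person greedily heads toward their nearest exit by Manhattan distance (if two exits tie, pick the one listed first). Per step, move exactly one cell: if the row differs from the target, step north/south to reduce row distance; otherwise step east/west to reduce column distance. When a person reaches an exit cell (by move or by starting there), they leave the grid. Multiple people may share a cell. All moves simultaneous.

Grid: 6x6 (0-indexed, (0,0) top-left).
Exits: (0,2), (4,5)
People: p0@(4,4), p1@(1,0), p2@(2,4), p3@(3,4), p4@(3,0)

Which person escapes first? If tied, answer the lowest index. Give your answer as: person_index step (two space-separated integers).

Step 1: p0:(4,4)->(4,5)->EXIT | p1:(1,0)->(0,0) | p2:(2,4)->(3,4) | p3:(3,4)->(4,4) | p4:(3,0)->(2,0)
Step 2: p0:escaped | p1:(0,0)->(0,1) | p2:(3,4)->(4,4) | p3:(4,4)->(4,5)->EXIT | p4:(2,0)->(1,0)
Step 3: p0:escaped | p1:(0,1)->(0,2)->EXIT | p2:(4,4)->(4,5)->EXIT | p3:escaped | p4:(1,0)->(0,0)
Step 4: p0:escaped | p1:escaped | p2:escaped | p3:escaped | p4:(0,0)->(0,1)
Step 5: p0:escaped | p1:escaped | p2:escaped | p3:escaped | p4:(0,1)->(0,2)->EXIT
Exit steps: [1, 3, 3, 2, 5]
First to escape: p0 at step 1

Answer: 0 1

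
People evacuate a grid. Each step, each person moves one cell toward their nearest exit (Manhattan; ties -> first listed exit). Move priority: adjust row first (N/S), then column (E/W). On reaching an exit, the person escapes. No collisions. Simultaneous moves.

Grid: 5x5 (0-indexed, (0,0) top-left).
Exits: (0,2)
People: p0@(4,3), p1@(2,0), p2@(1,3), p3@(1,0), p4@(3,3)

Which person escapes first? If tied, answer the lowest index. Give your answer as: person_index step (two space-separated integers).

Answer: 2 2

Derivation:
Step 1: p0:(4,3)->(3,3) | p1:(2,0)->(1,0) | p2:(1,3)->(0,3) | p3:(1,0)->(0,0) | p4:(3,3)->(2,3)
Step 2: p0:(3,3)->(2,3) | p1:(1,0)->(0,0) | p2:(0,3)->(0,2)->EXIT | p3:(0,0)->(0,1) | p4:(2,3)->(1,3)
Step 3: p0:(2,3)->(1,3) | p1:(0,0)->(0,1) | p2:escaped | p3:(0,1)->(0,2)->EXIT | p4:(1,3)->(0,3)
Step 4: p0:(1,3)->(0,3) | p1:(0,1)->(0,2)->EXIT | p2:escaped | p3:escaped | p4:(0,3)->(0,2)->EXIT
Step 5: p0:(0,3)->(0,2)->EXIT | p1:escaped | p2:escaped | p3:escaped | p4:escaped
Exit steps: [5, 4, 2, 3, 4]
First to escape: p2 at step 2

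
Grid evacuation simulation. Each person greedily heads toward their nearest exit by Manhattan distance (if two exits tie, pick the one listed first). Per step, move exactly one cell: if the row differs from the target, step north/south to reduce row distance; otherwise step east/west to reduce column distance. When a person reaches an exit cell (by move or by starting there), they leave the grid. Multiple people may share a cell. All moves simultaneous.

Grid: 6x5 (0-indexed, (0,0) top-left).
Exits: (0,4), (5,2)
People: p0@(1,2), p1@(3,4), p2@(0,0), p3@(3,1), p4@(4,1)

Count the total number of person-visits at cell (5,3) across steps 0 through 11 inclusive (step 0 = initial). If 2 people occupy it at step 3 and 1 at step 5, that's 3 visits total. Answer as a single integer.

Answer: 0

Derivation:
Step 0: p0@(1,2) p1@(3,4) p2@(0,0) p3@(3,1) p4@(4,1) -> at (5,3): 0 [-], cum=0
Step 1: p0@(0,2) p1@(2,4) p2@(0,1) p3@(4,1) p4@(5,1) -> at (5,3): 0 [-], cum=0
Step 2: p0@(0,3) p1@(1,4) p2@(0,2) p3@(5,1) p4@ESC -> at (5,3): 0 [-], cum=0
Step 3: p0@ESC p1@ESC p2@(0,3) p3@ESC p4@ESC -> at (5,3): 0 [-], cum=0
Step 4: p0@ESC p1@ESC p2@ESC p3@ESC p4@ESC -> at (5,3): 0 [-], cum=0
Total visits = 0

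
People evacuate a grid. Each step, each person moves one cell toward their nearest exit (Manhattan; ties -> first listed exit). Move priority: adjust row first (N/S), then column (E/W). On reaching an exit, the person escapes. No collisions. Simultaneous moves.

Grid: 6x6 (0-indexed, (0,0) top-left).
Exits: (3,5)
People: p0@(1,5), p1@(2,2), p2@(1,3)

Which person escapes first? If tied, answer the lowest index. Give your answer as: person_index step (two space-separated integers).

Answer: 0 2

Derivation:
Step 1: p0:(1,5)->(2,5) | p1:(2,2)->(3,2) | p2:(1,3)->(2,3)
Step 2: p0:(2,5)->(3,5)->EXIT | p1:(3,2)->(3,3) | p2:(2,3)->(3,3)
Step 3: p0:escaped | p1:(3,3)->(3,4) | p2:(3,3)->(3,4)
Step 4: p0:escaped | p1:(3,4)->(3,5)->EXIT | p2:(3,4)->(3,5)->EXIT
Exit steps: [2, 4, 4]
First to escape: p0 at step 2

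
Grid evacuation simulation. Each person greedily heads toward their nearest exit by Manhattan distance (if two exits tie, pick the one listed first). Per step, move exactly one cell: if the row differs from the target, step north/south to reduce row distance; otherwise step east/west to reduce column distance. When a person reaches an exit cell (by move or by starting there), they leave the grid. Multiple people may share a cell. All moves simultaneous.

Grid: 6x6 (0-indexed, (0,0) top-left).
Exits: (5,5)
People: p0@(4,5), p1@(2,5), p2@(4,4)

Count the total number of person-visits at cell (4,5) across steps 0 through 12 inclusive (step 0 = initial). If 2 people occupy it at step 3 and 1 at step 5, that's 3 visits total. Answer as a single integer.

Step 0: p0@(4,5) p1@(2,5) p2@(4,4) -> at (4,5): 1 [p0], cum=1
Step 1: p0@ESC p1@(3,5) p2@(5,4) -> at (4,5): 0 [-], cum=1
Step 2: p0@ESC p1@(4,5) p2@ESC -> at (4,5): 1 [p1], cum=2
Step 3: p0@ESC p1@ESC p2@ESC -> at (4,5): 0 [-], cum=2
Total visits = 2

Answer: 2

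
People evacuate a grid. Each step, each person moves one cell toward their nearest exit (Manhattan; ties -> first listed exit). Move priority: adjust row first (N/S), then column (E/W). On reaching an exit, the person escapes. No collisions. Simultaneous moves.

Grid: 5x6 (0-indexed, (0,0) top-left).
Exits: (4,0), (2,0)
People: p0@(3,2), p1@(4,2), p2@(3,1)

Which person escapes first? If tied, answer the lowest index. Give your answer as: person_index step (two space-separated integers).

Step 1: p0:(3,2)->(4,2) | p1:(4,2)->(4,1) | p2:(3,1)->(4,1)
Step 2: p0:(4,2)->(4,1) | p1:(4,1)->(4,0)->EXIT | p2:(4,1)->(4,0)->EXIT
Step 3: p0:(4,1)->(4,0)->EXIT | p1:escaped | p2:escaped
Exit steps: [3, 2, 2]
First to escape: p1 at step 2

Answer: 1 2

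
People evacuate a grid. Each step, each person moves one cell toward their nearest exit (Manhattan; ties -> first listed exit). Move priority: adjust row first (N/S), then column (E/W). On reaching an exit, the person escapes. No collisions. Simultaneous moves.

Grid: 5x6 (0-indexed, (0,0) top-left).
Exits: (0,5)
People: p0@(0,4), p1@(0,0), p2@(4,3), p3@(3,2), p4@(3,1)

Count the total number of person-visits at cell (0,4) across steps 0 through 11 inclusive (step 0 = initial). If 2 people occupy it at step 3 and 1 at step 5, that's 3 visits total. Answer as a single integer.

Step 0: p0@(0,4) p1@(0,0) p2@(4,3) p3@(3,2) p4@(3,1) -> at (0,4): 1 [p0], cum=1
Step 1: p0@ESC p1@(0,1) p2@(3,3) p3@(2,2) p4@(2,1) -> at (0,4): 0 [-], cum=1
Step 2: p0@ESC p1@(0,2) p2@(2,3) p3@(1,2) p4@(1,1) -> at (0,4): 0 [-], cum=1
Step 3: p0@ESC p1@(0,3) p2@(1,3) p3@(0,2) p4@(0,1) -> at (0,4): 0 [-], cum=1
Step 4: p0@ESC p1@(0,4) p2@(0,3) p3@(0,3) p4@(0,2) -> at (0,4): 1 [p1], cum=2
Step 5: p0@ESC p1@ESC p2@(0,4) p3@(0,4) p4@(0,3) -> at (0,4): 2 [p2,p3], cum=4
Step 6: p0@ESC p1@ESC p2@ESC p3@ESC p4@(0,4) -> at (0,4): 1 [p4], cum=5
Step 7: p0@ESC p1@ESC p2@ESC p3@ESC p4@ESC -> at (0,4): 0 [-], cum=5
Total visits = 5

Answer: 5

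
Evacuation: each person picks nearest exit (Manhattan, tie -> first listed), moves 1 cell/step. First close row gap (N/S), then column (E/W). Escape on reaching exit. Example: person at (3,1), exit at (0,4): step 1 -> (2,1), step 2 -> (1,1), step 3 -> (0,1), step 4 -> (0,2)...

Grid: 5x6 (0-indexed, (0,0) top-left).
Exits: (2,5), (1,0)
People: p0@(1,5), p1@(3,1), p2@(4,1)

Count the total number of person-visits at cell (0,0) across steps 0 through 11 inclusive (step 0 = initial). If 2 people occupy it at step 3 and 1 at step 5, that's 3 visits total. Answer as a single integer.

Answer: 0

Derivation:
Step 0: p0@(1,5) p1@(3,1) p2@(4,1) -> at (0,0): 0 [-], cum=0
Step 1: p0@ESC p1@(2,1) p2@(3,1) -> at (0,0): 0 [-], cum=0
Step 2: p0@ESC p1@(1,1) p2@(2,1) -> at (0,0): 0 [-], cum=0
Step 3: p0@ESC p1@ESC p2@(1,1) -> at (0,0): 0 [-], cum=0
Step 4: p0@ESC p1@ESC p2@ESC -> at (0,0): 0 [-], cum=0
Total visits = 0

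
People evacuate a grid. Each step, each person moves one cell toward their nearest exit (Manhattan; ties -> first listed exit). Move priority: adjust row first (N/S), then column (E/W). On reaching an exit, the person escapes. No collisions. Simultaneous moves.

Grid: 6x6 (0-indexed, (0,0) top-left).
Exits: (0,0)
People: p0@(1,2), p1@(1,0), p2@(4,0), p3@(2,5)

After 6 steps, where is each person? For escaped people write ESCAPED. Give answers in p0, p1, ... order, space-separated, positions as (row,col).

Step 1: p0:(1,2)->(0,2) | p1:(1,0)->(0,0)->EXIT | p2:(4,0)->(3,0) | p3:(2,5)->(1,5)
Step 2: p0:(0,2)->(0,1) | p1:escaped | p2:(3,0)->(2,0) | p3:(1,5)->(0,5)
Step 3: p0:(0,1)->(0,0)->EXIT | p1:escaped | p2:(2,0)->(1,0) | p3:(0,5)->(0,4)
Step 4: p0:escaped | p1:escaped | p2:(1,0)->(0,0)->EXIT | p3:(0,4)->(0,3)
Step 5: p0:escaped | p1:escaped | p2:escaped | p3:(0,3)->(0,2)
Step 6: p0:escaped | p1:escaped | p2:escaped | p3:(0,2)->(0,1)

ESCAPED ESCAPED ESCAPED (0,1)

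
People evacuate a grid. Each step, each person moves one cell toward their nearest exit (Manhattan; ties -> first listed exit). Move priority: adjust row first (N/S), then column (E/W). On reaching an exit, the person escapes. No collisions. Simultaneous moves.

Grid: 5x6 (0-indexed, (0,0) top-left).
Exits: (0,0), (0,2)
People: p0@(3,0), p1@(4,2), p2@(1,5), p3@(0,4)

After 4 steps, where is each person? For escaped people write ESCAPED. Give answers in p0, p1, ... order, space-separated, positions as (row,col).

Step 1: p0:(3,0)->(2,0) | p1:(4,2)->(3,2) | p2:(1,5)->(0,5) | p3:(0,4)->(0,3)
Step 2: p0:(2,0)->(1,0) | p1:(3,2)->(2,2) | p2:(0,5)->(0,4) | p3:(0,3)->(0,2)->EXIT
Step 3: p0:(1,0)->(0,0)->EXIT | p1:(2,2)->(1,2) | p2:(0,4)->(0,3) | p3:escaped
Step 4: p0:escaped | p1:(1,2)->(0,2)->EXIT | p2:(0,3)->(0,2)->EXIT | p3:escaped

ESCAPED ESCAPED ESCAPED ESCAPED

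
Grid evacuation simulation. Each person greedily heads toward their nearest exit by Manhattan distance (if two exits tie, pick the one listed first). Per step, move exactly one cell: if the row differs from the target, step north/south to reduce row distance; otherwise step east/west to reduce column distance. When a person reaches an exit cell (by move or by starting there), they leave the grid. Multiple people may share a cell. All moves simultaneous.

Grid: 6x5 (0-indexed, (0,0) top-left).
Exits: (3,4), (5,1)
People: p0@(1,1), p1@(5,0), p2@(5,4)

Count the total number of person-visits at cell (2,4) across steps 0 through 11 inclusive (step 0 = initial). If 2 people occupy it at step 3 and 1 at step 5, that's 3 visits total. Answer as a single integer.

Step 0: p0@(1,1) p1@(5,0) p2@(5,4) -> at (2,4): 0 [-], cum=0
Step 1: p0@(2,1) p1@ESC p2@(4,4) -> at (2,4): 0 [-], cum=0
Step 2: p0@(3,1) p1@ESC p2@ESC -> at (2,4): 0 [-], cum=0
Step 3: p0@(4,1) p1@ESC p2@ESC -> at (2,4): 0 [-], cum=0
Step 4: p0@ESC p1@ESC p2@ESC -> at (2,4): 0 [-], cum=0
Total visits = 0

Answer: 0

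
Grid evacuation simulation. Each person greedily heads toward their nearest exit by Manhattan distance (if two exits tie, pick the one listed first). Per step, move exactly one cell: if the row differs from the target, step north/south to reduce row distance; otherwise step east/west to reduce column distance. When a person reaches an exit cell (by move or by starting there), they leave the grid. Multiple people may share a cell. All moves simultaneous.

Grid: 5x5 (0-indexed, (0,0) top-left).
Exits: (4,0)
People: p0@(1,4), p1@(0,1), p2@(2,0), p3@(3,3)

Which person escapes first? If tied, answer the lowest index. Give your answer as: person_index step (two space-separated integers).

Answer: 2 2

Derivation:
Step 1: p0:(1,4)->(2,4) | p1:(0,1)->(1,1) | p2:(2,0)->(3,0) | p3:(3,3)->(4,3)
Step 2: p0:(2,4)->(3,4) | p1:(1,1)->(2,1) | p2:(3,0)->(4,0)->EXIT | p3:(4,3)->(4,2)
Step 3: p0:(3,4)->(4,4) | p1:(2,1)->(3,1) | p2:escaped | p3:(4,2)->(4,1)
Step 4: p0:(4,4)->(4,3) | p1:(3,1)->(4,1) | p2:escaped | p3:(4,1)->(4,0)->EXIT
Step 5: p0:(4,3)->(4,2) | p1:(4,1)->(4,0)->EXIT | p2:escaped | p3:escaped
Step 6: p0:(4,2)->(4,1) | p1:escaped | p2:escaped | p3:escaped
Step 7: p0:(4,1)->(4,0)->EXIT | p1:escaped | p2:escaped | p3:escaped
Exit steps: [7, 5, 2, 4]
First to escape: p2 at step 2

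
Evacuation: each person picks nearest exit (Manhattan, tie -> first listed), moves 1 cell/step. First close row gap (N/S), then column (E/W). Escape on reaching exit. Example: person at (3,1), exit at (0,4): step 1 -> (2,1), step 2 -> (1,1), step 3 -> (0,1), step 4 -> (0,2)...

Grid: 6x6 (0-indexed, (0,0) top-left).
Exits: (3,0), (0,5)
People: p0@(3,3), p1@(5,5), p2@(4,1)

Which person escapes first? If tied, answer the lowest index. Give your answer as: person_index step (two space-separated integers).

Step 1: p0:(3,3)->(3,2) | p1:(5,5)->(4,5) | p2:(4,1)->(3,1)
Step 2: p0:(3,2)->(3,1) | p1:(4,5)->(3,5) | p2:(3,1)->(3,0)->EXIT
Step 3: p0:(3,1)->(3,0)->EXIT | p1:(3,5)->(2,5) | p2:escaped
Step 4: p0:escaped | p1:(2,5)->(1,5) | p2:escaped
Step 5: p0:escaped | p1:(1,5)->(0,5)->EXIT | p2:escaped
Exit steps: [3, 5, 2]
First to escape: p2 at step 2

Answer: 2 2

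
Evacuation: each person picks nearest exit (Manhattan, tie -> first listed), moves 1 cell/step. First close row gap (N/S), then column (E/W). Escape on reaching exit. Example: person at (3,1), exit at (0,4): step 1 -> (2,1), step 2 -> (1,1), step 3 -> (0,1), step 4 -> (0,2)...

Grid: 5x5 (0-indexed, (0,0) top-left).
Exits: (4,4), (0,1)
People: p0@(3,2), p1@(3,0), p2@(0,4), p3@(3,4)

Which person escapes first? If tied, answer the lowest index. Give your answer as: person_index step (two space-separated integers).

Step 1: p0:(3,2)->(4,2) | p1:(3,0)->(2,0) | p2:(0,4)->(0,3) | p3:(3,4)->(4,4)->EXIT
Step 2: p0:(4,2)->(4,3) | p1:(2,0)->(1,0) | p2:(0,3)->(0,2) | p3:escaped
Step 3: p0:(4,3)->(4,4)->EXIT | p1:(1,0)->(0,0) | p2:(0,2)->(0,1)->EXIT | p3:escaped
Step 4: p0:escaped | p1:(0,0)->(0,1)->EXIT | p2:escaped | p3:escaped
Exit steps: [3, 4, 3, 1]
First to escape: p3 at step 1

Answer: 3 1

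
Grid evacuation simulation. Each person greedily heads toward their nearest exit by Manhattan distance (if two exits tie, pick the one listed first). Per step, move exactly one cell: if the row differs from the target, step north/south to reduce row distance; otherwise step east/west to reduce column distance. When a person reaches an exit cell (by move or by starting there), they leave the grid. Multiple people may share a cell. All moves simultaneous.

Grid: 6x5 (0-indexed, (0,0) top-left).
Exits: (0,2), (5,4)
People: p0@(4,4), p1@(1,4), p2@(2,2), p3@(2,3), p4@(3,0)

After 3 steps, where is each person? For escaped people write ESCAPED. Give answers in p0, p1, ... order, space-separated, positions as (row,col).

Step 1: p0:(4,4)->(5,4)->EXIT | p1:(1,4)->(0,4) | p2:(2,2)->(1,2) | p3:(2,3)->(1,3) | p4:(3,0)->(2,0)
Step 2: p0:escaped | p1:(0,4)->(0,3) | p2:(1,2)->(0,2)->EXIT | p3:(1,3)->(0,3) | p4:(2,0)->(1,0)
Step 3: p0:escaped | p1:(0,3)->(0,2)->EXIT | p2:escaped | p3:(0,3)->(0,2)->EXIT | p4:(1,0)->(0,0)

ESCAPED ESCAPED ESCAPED ESCAPED (0,0)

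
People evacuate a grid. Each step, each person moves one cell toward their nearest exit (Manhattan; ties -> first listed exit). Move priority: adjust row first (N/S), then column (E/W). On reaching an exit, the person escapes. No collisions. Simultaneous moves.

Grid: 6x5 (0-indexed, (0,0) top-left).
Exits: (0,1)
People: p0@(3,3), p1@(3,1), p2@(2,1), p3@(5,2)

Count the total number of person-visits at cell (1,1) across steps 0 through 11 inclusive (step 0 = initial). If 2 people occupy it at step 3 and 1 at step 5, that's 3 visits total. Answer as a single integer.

Step 0: p0@(3,3) p1@(3,1) p2@(2,1) p3@(5,2) -> at (1,1): 0 [-], cum=0
Step 1: p0@(2,3) p1@(2,1) p2@(1,1) p3@(4,2) -> at (1,1): 1 [p2], cum=1
Step 2: p0@(1,3) p1@(1,1) p2@ESC p3@(3,2) -> at (1,1): 1 [p1], cum=2
Step 3: p0@(0,3) p1@ESC p2@ESC p3@(2,2) -> at (1,1): 0 [-], cum=2
Step 4: p0@(0,2) p1@ESC p2@ESC p3@(1,2) -> at (1,1): 0 [-], cum=2
Step 5: p0@ESC p1@ESC p2@ESC p3@(0,2) -> at (1,1): 0 [-], cum=2
Step 6: p0@ESC p1@ESC p2@ESC p3@ESC -> at (1,1): 0 [-], cum=2
Total visits = 2

Answer: 2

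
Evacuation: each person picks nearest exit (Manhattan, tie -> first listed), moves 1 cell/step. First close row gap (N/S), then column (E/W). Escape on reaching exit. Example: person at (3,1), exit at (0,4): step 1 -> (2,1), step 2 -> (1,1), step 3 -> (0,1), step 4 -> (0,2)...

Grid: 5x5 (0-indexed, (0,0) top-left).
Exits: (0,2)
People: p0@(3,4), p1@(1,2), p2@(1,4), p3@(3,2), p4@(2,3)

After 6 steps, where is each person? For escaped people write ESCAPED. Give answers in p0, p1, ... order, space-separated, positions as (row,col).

Step 1: p0:(3,4)->(2,4) | p1:(1,2)->(0,2)->EXIT | p2:(1,4)->(0,4) | p3:(3,2)->(2,2) | p4:(2,3)->(1,3)
Step 2: p0:(2,4)->(1,4) | p1:escaped | p2:(0,4)->(0,3) | p3:(2,2)->(1,2) | p4:(1,3)->(0,3)
Step 3: p0:(1,4)->(0,4) | p1:escaped | p2:(0,3)->(0,2)->EXIT | p3:(1,2)->(0,2)->EXIT | p4:(0,3)->(0,2)->EXIT
Step 4: p0:(0,4)->(0,3) | p1:escaped | p2:escaped | p3:escaped | p4:escaped
Step 5: p0:(0,3)->(0,2)->EXIT | p1:escaped | p2:escaped | p3:escaped | p4:escaped

ESCAPED ESCAPED ESCAPED ESCAPED ESCAPED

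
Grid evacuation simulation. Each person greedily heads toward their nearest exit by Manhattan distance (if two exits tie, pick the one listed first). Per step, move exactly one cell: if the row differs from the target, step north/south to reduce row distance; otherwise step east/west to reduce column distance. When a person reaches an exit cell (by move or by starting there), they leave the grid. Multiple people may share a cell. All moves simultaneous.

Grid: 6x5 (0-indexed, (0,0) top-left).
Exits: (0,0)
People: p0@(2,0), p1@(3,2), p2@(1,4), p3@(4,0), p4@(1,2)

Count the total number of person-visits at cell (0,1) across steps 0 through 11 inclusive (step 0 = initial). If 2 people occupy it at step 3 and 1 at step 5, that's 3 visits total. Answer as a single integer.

Step 0: p0@(2,0) p1@(3,2) p2@(1,4) p3@(4,0) p4@(1,2) -> at (0,1): 0 [-], cum=0
Step 1: p0@(1,0) p1@(2,2) p2@(0,4) p3@(3,0) p4@(0,2) -> at (0,1): 0 [-], cum=0
Step 2: p0@ESC p1@(1,2) p2@(0,3) p3@(2,0) p4@(0,1) -> at (0,1): 1 [p4], cum=1
Step 3: p0@ESC p1@(0,2) p2@(0,2) p3@(1,0) p4@ESC -> at (0,1): 0 [-], cum=1
Step 4: p0@ESC p1@(0,1) p2@(0,1) p3@ESC p4@ESC -> at (0,1): 2 [p1,p2], cum=3
Step 5: p0@ESC p1@ESC p2@ESC p3@ESC p4@ESC -> at (0,1): 0 [-], cum=3
Total visits = 3

Answer: 3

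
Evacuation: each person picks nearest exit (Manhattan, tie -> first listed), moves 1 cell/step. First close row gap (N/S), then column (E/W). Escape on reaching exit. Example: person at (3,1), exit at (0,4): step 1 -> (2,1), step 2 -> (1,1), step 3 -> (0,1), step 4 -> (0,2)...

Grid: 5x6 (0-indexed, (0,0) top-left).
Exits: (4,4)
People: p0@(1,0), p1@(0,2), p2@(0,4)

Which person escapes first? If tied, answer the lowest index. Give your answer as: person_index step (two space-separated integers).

Answer: 2 4

Derivation:
Step 1: p0:(1,0)->(2,0) | p1:(0,2)->(1,2) | p2:(0,4)->(1,4)
Step 2: p0:(2,0)->(3,0) | p1:(1,2)->(2,2) | p2:(1,4)->(2,4)
Step 3: p0:(3,0)->(4,0) | p1:(2,2)->(3,2) | p2:(2,4)->(3,4)
Step 4: p0:(4,0)->(4,1) | p1:(3,2)->(4,2) | p2:(3,4)->(4,4)->EXIT
Step 5: p0:(4,1)->(4,2) | p1:(4,2)->(4,3) | p2:escaped
Step 6: p0:(4,2)->(4,3) | p1:(4,3)->(4,4)->EXIT | p2:escaped
Step 7: p0:(4,3)->(4,4)->EXIT | p1:escaped | p2:escaped
Exit steps: [7, 6, 4]
First to escape: p2 at step 4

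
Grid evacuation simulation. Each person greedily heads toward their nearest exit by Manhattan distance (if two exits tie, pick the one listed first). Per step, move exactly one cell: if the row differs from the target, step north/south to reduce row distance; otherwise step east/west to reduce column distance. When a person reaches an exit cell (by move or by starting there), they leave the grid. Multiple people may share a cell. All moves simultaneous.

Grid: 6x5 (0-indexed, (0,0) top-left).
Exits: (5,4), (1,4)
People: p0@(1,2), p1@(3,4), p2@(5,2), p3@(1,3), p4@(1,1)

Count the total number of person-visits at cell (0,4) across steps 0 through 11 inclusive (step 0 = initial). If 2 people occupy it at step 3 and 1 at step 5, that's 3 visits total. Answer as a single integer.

Step 0: p0@(1,2) p1@(3,4) p2@(5,2) p3@(1,3) p4@(1,1) -> at (0,4): 0 [-], cum=0
Step 1: p0@(1,3) p1@(4,4) p2@(5,3) p3@ESC p4@(1,2) -> at (0,4): 0 [-], cum=0
Step 2: p0@ESC p1@ESC p2@ESC p3@ESC p4@(1,3) -> at (0,4): 0 [-], cum=0
Step 3: p0@ESC p1@ESC p2@ESC p3@ESC p4@ESC -> at (0,4): 0 [-], cum=0
Total visits = 0

Answer: 0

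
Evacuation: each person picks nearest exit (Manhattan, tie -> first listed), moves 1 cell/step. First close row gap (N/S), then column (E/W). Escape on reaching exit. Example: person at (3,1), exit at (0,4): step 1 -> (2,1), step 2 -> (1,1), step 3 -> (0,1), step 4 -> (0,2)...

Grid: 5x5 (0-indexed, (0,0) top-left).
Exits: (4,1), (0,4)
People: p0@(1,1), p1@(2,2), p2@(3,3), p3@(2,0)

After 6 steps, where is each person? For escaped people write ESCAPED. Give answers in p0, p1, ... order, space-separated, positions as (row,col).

Step 1: p0:(1,1)->(2,1) | p1:(2,2)->(3,2) | p2:(3,3)->(4,3) | p3:(2,0)->(3,0)
Step 2: p0:(2,1)->(3,1) | p1:(3,2)->(4,2) | p2:(4,3)->(4,2) | p3:(3,0)->(4,0)
Step 3: p0:(3,1)->(4,1)->EXIT | p1:(4,2)->(4,1)->EXIT | p2:(4,2)->(4,1)->EXIT | p3:(4,0)->(4,1)->EXIT

ESCAPED ESCAPED ESCAPED ESCAPED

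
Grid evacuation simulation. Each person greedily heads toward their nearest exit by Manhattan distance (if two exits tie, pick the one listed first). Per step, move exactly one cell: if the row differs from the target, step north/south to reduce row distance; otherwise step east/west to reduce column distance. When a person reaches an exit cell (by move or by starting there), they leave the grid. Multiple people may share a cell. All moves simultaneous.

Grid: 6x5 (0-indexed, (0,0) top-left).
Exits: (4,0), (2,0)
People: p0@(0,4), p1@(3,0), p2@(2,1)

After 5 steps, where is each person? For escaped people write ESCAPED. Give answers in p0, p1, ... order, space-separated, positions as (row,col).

Step 1: p0:(0,4)->(1,4) | p1:(3,0)->(4,0)->EXIT | p2:(2,1)->(2,0)->EXIT
Step 2: p0:(1,4)->(2,4) | p1:escaped | p2:escaped
Step 3: p0:(2,4)->(2,3) | p1:escaped | p2:escaped
Step 4: p0:(2,3)->(2,2) | p1:escaped | p2:escaped
Step 5: p0:(2,2)->(2,1) | p1:escaped | p2:escaped

(2,1) ESCAPED ESCAPED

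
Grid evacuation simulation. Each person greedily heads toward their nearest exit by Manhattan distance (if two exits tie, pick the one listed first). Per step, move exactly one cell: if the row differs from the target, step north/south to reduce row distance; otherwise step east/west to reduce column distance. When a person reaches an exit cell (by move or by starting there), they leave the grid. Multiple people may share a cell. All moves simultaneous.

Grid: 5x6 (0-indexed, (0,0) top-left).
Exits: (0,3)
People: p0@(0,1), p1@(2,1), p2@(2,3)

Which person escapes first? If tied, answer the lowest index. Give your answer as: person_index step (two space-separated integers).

Answer: 0 2

Derivation:
Step 1: p0:(0,1)->(0,2) | p1:(2,1)->(1,1) | p2:(2,3)->(1,3)
Step 2: p0:(0,2)->(0,3)->EXIT | p1:(1,1)->(0,1) | p2:(1,3)->(0,3)->EXIT
Step 3: p0:escaped | p1:(0,1)->(0,2) | p2:escaped
Step 4: p0:escaped | p1:(0,2)->(0,3)->EXIT | p2:escaped
Exit steps: [2, 4, 2]
First to escape: p0 at step 2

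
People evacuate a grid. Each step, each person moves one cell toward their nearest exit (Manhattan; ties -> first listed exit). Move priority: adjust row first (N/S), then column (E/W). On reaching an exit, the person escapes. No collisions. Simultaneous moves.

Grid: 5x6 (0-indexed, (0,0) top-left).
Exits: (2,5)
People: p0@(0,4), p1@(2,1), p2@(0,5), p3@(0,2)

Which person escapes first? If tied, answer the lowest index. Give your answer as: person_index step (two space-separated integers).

Step 1: p0:(0,4)->(1,4) | p1:(2,1)->(2,2) | p2:(0,5)->(1,5) | p3:(0,2)->(1,2)
Step 2: p0:(1,4)->(2,4) | p1:(2,2)->(2,3) | p2:(1,5)->(2,5)->EXIT | p3:(1,2)->(2,2)
Step 3: p0:(2,4)->(2,5)->EXIT | p1:(2,3)->(2,4) | p2:escaped | p3:(2,2)->(2,3)
Step 4: p0:escaped | p1:(2,4)->(2,5)->EXIT | p2:escaped | p3:(2,3)->(2,4)
Step 5: p0:escaped | p1:escaped | p2:escaped | p3:(2,4)->(2,5)->EXIT
Exit steps: [3, 4, 2, 5]
First to escape: p2 at step 2

Answer: 2 2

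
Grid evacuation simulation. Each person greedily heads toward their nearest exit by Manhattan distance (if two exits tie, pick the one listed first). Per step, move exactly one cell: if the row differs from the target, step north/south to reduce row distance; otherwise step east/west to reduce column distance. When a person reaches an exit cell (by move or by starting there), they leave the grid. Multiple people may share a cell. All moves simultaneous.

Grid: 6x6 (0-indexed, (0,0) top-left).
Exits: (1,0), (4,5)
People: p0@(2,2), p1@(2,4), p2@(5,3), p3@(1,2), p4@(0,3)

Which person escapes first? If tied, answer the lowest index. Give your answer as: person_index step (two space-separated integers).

Step 1: p0:(2,2)->(1,2) | p1:(2,4)->(3,4) | p2:(5,3)->(4,3) | p3:(1,2)->(1,1) | p4:(0,3)->(1,3)
Step 2: p0:(1,2)->(1,1) | p1:(3,4)->(4,4) | p2:(4,3)->(4,4) | p3:(1,1)->(1,0)->EXIT | p4:(1,3)->(1,2)
Step 3: p0:(1,1)->(1,0)->EXIT | p1:(4,4)->(4,5)->EXIT | p2:(4,4)->(4,5)->EXIT | p3:escaped | p4:(1,2)->(1,1)
Step 4: p0:escaped | p1:escaped | p2:escaped | p3:escaped | p4:(1,1)->(1,0)->EXIT
Exit steps: [3, 3, 3, 2, 4]
First to escape: p3 at step 2

Answer: 3 2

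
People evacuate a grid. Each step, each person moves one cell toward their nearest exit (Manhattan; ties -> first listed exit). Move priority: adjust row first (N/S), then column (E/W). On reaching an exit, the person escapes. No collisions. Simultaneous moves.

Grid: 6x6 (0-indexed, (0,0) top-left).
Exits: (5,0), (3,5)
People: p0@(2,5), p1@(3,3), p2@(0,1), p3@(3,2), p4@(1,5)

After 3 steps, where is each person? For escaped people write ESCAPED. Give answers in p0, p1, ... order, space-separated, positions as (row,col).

Step 1: p0:(2,5)->(3,5)->EXIT | p1:(3,3)->(3,4) | p2:(0,1)->(1,1) | p3:(3,2)->(3,3) | p4:(1,5)->(2,5)
Step 2: p0:escaped | p1:(3,4)->(3,5)->EXIT | p2:(1,1)->(2,1) | p3:(3,3)->(3,4) | p4:(2,5)->(3,5)->EXIT
Step 3: p0:escaped | p1:escaped | p2:(2,1)->(3,1) | p3:(3,4)->(3,5)->EXIT | p4:escaped

ESCAPED ESCAPED (3,1) ESCAPED ESCAPED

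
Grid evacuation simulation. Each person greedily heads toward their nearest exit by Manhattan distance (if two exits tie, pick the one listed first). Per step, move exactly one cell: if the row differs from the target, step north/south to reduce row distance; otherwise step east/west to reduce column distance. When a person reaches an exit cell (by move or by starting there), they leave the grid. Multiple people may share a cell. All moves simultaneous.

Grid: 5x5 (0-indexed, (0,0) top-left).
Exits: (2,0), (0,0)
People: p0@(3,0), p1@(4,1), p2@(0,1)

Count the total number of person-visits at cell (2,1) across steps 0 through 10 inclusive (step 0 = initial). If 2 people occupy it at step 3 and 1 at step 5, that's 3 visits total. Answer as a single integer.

Answer: 1

Derivation:
Step 0: p0@(3,0) p1@(4,1) p2@(0,1) -> at (2,1): 0 [-], cum=0
Step 1: p0@ESC p1@(3,1) p2@ESC -> at (2,1): 0 [-], cum=0
Step 2: p0@ESC p1@(2,1) p2@ESC -> at (2,1): 1 [p1], cum=1
Step 3: p0@ESC p1@ESC p2@ESC -> at (2,1): 0 [-], cum=1
Total visits = 1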